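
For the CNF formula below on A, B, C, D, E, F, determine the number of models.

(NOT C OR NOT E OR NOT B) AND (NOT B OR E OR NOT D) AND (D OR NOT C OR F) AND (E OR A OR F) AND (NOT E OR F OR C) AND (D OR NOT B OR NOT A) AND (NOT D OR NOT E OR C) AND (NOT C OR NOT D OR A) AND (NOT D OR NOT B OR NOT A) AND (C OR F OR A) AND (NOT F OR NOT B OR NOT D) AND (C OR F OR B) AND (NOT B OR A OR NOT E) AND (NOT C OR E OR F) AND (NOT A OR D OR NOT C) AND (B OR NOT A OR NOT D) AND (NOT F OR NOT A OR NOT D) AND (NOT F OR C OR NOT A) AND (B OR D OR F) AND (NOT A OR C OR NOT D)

There are 2^6 = 64 truth assignments over (A, B, C, D, E, F).
Split on A. With A = true, the clauses containing A are satisfied and NOT A drops from the rest; 0 of the 2^5 = 32 assignments to the other variables satisfy what remains.
With A = false, by the same count on the reduced clause set, 7 assignments work.
Total: 0 + 7 = 7.

7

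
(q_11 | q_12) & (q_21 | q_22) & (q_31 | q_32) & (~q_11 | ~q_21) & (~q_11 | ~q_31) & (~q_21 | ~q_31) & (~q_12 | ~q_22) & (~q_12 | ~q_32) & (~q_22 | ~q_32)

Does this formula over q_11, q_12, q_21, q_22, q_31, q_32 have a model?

Unsatisfiable

Case q_11 = 1:
The clause (~q_21) is unit, so q_21 = 0.
The clause (q_22) is unit, so q_22 = 1.
The clause (~q_31) is unit, so q_31 = 0.
The clause (q_32) is unit, so q_32 = 1.
That conflicts with the unit clause (~q_32).
Backtrack on q_11: now try q_11 = 0.
The clause (q_12) is unit, so q_12 = 1.
The clause (~q_22) is unit, so q_22 = 0.
The clause (q_21) is unit, so q_21 = 1.
The clause (~q_31) is unit, so q_31 = 0.
The clause (q_32) is unit, so q_32 = 1.
That conflicts with the unit clause (~q_32).
Neither q_11 = 1 nor q_11 = 0 works.
No assignment satisfies every clause.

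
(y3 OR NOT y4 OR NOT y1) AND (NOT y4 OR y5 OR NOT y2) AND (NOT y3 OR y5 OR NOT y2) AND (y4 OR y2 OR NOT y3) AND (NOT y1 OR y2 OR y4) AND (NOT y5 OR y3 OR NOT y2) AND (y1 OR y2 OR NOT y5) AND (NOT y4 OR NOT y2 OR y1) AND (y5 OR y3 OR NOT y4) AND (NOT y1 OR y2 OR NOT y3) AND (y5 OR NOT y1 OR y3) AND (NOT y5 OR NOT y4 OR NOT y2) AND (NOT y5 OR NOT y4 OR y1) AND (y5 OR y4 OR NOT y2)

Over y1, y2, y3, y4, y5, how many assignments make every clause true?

4

There are 2^5 = 32 truth assignments over (y1, y2, y3, y4, y5).
Split on y5. With y5 = true, the clauses containing y5 are satisfied and NOT y5 drops from the rest; 2 of the 2^4 = 16 assignments to the other variables satisfy what remains.
With y5 = false, by the same count on the reduced clause set, 2 assignments work.
(One model: y1=F, y2=F, y3=F, y4=F, y5=F.)
Total: 2 + 2 = 4.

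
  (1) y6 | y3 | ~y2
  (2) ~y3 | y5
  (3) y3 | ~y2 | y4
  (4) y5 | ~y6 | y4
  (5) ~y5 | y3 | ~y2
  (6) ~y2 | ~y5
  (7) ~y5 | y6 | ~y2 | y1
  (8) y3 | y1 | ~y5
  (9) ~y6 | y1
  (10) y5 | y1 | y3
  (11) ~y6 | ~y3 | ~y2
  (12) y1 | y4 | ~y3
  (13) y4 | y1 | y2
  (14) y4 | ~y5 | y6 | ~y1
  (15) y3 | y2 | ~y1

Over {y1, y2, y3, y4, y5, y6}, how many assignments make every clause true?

5

There are 2^6 = 64 truth assignments over (y1, y2, y3, y4, y5, y6).
Split on y1. With y1 = 1, the clauses containing y1 are satisfied and ~y1 drops from the rest; 4 of the 2^5 = 32 assignments to the other variables satisfy what remains.
With y1 = 0, by the same count on the reduced clause set, 1 assignment works.
(One model: y1=F, y2=F, y3=T, y4=T, y5=T, y6=F.)
Total: 4 + 1 = 5.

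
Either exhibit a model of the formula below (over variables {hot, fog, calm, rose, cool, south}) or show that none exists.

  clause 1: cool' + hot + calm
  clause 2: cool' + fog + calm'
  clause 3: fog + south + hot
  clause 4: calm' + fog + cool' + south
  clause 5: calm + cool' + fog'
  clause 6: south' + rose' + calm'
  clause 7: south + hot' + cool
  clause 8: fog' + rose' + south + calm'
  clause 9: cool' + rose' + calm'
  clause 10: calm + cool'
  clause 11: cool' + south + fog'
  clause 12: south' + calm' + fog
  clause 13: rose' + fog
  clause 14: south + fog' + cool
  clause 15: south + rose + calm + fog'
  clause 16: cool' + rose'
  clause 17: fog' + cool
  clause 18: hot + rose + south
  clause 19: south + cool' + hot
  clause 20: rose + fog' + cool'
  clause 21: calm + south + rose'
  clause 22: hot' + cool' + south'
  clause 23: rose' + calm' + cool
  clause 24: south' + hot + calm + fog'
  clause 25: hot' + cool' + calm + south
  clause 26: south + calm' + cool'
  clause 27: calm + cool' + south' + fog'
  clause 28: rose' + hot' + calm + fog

hot=0; fog=0; calm=0; rose=0; cool=0; south=1

Case calm = 0:
Unit clause (cool') forces cool = 0.
Unit clause (fog') forces fog = 0.
Unit clause (rose') forces rose = 0.
Case south = 1:
Every clause is now satisfied; hot is unconstrained.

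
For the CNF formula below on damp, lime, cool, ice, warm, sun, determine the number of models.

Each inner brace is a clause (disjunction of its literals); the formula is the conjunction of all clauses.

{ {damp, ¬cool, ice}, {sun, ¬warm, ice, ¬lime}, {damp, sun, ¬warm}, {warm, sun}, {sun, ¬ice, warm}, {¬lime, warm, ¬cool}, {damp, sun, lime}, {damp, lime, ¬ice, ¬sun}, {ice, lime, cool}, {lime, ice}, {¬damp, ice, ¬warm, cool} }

There are 2^6 = 64 truth assignments over (damp, lime, cool, ice, warm, sun).
Split on ice. With ice = True, the clauses containing ice are satisfied and ¬ice drops from the rest; 14 of the 2^5 = 32 assignments to the other variables satisfy what remains.
With ice = False, by the same count on the reduced clause set, 4 assignments work.
Total: 14 + 4 = 18.

18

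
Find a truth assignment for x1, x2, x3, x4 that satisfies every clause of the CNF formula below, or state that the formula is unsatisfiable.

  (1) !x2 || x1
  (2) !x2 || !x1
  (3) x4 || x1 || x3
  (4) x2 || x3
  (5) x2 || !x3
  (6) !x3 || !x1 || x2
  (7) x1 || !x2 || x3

UNSATISFIABLE

Branch on x2: set x2 = false.
The clause (x3) is unit, so x3 = true.
But (!x3) is also a unit clause — contradiction.
Backtrack on x2: now try x2 = true.
The clause (x1) is unit, so x1 = true.
But (!x1) is also a unit clause — contradiction.
Either choice for x2 ends in contradiction.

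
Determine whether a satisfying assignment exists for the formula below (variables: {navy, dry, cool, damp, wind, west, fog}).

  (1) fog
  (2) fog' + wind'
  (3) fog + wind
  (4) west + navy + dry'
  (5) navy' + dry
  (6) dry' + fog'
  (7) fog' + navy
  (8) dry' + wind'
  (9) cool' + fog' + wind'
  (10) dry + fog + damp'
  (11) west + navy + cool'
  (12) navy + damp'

No

From the singleton clause (fog), fog = 1.
From the singleton clause (wind'), wind = 0.
From the singleton clause (dry'), dry = 0.
From the singleton clause (navy'), navy = 0.
Now (navy) is unsatisfied and unit — conflict.
No assignment satisfies every clause.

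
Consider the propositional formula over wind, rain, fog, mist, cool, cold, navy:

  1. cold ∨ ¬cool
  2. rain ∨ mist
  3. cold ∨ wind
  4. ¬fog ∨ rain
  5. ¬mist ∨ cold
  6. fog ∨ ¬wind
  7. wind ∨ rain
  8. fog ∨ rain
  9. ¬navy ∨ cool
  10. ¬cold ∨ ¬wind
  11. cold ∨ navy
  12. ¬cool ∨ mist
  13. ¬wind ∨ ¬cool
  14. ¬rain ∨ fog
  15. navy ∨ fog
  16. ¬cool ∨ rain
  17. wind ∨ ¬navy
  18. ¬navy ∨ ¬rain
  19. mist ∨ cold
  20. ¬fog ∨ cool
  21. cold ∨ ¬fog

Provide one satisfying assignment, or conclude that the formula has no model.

Try cold = True.
Unit clause (¬wind) forces wind = False.
Unit clause (rain) forces rain = True.
Unit clause (fog) forces fog = True.
Unit clause (¬navy) forces navy = False.
Unit clause (cool) forces cool = True.
Unit clause (mist) forces mist = True.
All clauses are satisfied.

wind=False; rain=True; fog=True; mist=True; cool=True; cold=True; navy=False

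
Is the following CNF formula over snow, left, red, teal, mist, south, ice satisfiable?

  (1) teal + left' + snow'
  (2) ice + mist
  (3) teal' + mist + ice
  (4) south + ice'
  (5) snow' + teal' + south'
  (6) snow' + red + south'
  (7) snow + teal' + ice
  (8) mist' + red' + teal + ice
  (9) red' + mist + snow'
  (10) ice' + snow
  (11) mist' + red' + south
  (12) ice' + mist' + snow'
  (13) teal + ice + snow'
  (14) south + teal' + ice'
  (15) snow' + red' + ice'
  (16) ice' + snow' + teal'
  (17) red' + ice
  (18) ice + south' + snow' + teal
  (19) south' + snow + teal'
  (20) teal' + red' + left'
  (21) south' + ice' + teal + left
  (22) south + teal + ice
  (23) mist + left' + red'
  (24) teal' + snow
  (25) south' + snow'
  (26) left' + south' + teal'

Try ice = 0.
(mist) alone gives mist = 1.
(red') alone gives red = 0.
Try snow = 1.
(south') alone gives south = 0.
(teal) alone gives teal = 1.
Every clause is now satisfied; left is unconstrained.
A satisfying assignment: snow: 1; left: 0; red: 0; teal: 1; mist: 1; south: 0; ice: 0.

Yes, satisfiable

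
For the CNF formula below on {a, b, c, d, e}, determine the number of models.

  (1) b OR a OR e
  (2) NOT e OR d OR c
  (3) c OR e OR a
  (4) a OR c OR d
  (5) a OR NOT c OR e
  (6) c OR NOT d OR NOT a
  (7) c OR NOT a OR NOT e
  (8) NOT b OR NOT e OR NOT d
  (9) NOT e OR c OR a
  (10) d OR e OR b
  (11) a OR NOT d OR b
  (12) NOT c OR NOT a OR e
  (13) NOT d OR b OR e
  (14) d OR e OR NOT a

5

There are 2^5 = 32 truth assignments over (a, b, c, d, e).
Split on c. With c = true, the clauses containing c are satisfied and NOT c drops from the rest; 5 of the 2^4 = 16 assignments to the other variables satisfy what remains.
With c = false, by the same count on the reduced clause set, 0 assignments work.
(One model: a=F, b=F, c=T, d=F, e=T.)
Total: 5 + 0 = 5.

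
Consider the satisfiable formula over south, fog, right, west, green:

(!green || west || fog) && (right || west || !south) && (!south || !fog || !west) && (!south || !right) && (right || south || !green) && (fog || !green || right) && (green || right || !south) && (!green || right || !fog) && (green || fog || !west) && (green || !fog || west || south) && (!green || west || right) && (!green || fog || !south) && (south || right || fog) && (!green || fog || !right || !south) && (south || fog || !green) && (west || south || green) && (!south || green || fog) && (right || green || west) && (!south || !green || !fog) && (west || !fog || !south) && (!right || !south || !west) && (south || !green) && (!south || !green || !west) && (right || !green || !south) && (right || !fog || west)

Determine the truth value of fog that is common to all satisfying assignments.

Suppose fog = false.
Case green = false:
From the singleton clause (!west), west = false.
From the singleton clause (south), south = true.
That conflicts with the unit clause (!south).
Backtrack on green: now try green = true.
From the singleton clause (west), west = true.
From the singleton clause (right), right = true.
From the singleton clause (!south), south = false.
That conflicts with the unit clause (south).
Either choice for green ends in contradiction.
So every satisfying assignment has fog = True.

True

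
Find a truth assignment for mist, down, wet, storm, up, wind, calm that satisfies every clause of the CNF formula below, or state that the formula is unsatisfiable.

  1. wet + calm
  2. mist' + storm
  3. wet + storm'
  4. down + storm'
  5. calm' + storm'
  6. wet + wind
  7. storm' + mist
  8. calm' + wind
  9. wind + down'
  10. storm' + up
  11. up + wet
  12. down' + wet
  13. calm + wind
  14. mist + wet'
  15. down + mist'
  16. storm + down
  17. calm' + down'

Branch on wet: set wet = 1.
Unit clause (mist) forces mist = 1.
Unit clause (storm) forces storm = 1.
Unit clause (down) forces down = 1.
Unit clause (calm') forces calm = 0.
Unit clause (wind) forces wind = 1.
Unit clause (up) forces up = 1.
This assignment satisfies each clause.

mist: 1, down: 1, wet: 1, storm: 1, up: 1, wind: 1, calm: 0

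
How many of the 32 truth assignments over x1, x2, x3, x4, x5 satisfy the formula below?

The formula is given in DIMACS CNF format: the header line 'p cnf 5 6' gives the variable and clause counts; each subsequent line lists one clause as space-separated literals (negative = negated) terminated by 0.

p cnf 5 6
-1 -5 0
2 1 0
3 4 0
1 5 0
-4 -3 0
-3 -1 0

There are 2^5 = 32 truth assignments over (x1, x2, x3, x4, x5).
Split on x3. With x3 = True, the clauses containing x3 are satisfied and ¬x3 drops from the rest; 1 of the 2^4 = 16 assignments to the other variables satisfy what remains.
With x3 = False, by the same count on the reduced clause set, 3 assignments work.
(One model: x1=F, x2=T, x3=F, x4=T, x5=T.)
Total: 1 + 3 = 4.

4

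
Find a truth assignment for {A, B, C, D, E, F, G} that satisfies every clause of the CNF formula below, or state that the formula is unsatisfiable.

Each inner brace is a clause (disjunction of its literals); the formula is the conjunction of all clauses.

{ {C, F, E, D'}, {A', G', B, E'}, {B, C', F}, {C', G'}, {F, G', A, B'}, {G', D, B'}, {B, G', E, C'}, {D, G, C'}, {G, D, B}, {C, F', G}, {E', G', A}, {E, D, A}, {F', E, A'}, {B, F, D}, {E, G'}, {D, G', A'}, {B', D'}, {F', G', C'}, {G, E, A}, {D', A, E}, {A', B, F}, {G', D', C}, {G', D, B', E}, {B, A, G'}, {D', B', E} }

Case C = 0:
Case F = 0:
Case E = 1:
Case G = 0:
Case D = 0:
The clause (B) is unit, so B = 1.
All clauses hold; A can take either value.

A ↦ 0,  B ↦ 1,  C ↦ 0,  D ↦ 0,  E ↦ 1,  F ↦ 0,  G ↦ 0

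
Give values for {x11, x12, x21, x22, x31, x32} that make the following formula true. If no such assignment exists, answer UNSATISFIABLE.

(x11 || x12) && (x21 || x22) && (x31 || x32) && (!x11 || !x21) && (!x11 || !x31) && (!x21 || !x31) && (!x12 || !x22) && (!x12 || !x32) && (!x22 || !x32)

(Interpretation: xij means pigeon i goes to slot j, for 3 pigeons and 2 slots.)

UNSATISFIABLE

Case x11 = true:
From the singleton clause (!x21), x21 = false.
From the singleton clause (x22), x22 = true.
From the singleton clause (!x31), x31 = false.
From the singleton clause (x32), x32 = true.
But (!x32) is also a unit clause — contradiction.
Undo x11 and try x11 = false.
From the singleton clause (x12), x12 = true.
From the singleton clause (!x22), x22 = false.
From the singleton clause (x21), x21 = true.
From the singleton clause (!x31), x31 = false.
From the singleton clause (x32), x32 = true.
But (!x32) is also a unit clause — contradiction.
Both values of x11 lead to a conflict.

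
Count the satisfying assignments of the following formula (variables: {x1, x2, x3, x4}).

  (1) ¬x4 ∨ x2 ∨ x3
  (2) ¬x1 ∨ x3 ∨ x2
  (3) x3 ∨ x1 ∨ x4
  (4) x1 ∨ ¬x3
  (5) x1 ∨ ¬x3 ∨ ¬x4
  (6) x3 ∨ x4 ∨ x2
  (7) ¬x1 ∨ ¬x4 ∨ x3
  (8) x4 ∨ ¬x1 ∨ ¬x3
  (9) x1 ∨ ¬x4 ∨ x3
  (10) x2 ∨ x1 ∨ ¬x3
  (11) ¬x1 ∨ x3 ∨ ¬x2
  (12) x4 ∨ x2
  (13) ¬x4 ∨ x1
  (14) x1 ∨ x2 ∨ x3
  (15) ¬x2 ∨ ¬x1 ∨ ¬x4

1

There are 2^4 = 16 truth assignments over (x1, x2, x3, x4).
Split on x2. With x2 = True, the clauses containing x2 are satisfied and ¬x2 drops from the rest; 0 of the 2^3 = 8 assignments to the other variables satisfy what remains.
With x2 = False, by the same count on the reduced clause set, 1 assignment works.
Total: 0 + 1 = 1.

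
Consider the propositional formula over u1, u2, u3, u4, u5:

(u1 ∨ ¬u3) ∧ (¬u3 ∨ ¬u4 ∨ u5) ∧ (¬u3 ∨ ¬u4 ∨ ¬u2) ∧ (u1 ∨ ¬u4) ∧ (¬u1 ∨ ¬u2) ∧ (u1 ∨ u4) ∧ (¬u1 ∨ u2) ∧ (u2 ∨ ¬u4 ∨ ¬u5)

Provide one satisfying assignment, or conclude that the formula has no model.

UNSATISFIABLE

Try u1 = True.
(¬u2) alone gives u2 = False.
That conflicts with the unit clause (u2).
Backtrack on u1: now try u1 = False.
(¬u3) alone gives u3 = False.
(¬u4) alone gives u4 = False.
That conflicts with the unit clause (u4).
Both values of u1 lead to a conflict.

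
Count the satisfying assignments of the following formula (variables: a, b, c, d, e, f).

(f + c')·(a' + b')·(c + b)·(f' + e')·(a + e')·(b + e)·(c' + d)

5

There are 2^6 = 64 truth assignments over (a, b, c, d, e, f).
Split on a. With a = 1, the clauses containing a are satisfied and a' drops from the rest; 0 of the 2^5 = 32 assignments to the other variables satisfy what remains.
With a = 0, by the same count on the reduced clause set, 5 assignments work.
(One model: a=F, b=T, c=F, d=F, e=F, f=F.)
Total: 0 + 5 = 5.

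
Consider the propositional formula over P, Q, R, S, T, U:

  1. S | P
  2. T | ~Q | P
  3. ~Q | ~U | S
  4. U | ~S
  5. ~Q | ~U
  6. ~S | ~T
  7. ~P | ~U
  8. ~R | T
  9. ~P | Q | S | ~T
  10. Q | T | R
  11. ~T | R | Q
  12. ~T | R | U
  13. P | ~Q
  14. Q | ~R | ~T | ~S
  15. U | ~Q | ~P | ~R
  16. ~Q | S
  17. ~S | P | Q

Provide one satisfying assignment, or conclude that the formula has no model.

Branch on S: set S = 1.
The clause (U) is unit, so U = 1.
The clause (~Q) is unit, so Q = 0.
The clause (~T) is unit, so T = 0.
The clause (~P) is unit, so P = 0.
But (P) is also a unit clause — contradiction.
That branch fails; take S = 0 instead.
The clause (P) is unit, so P = 1.
The clause (~U) is unit, so U = 0.
The clause (~Q) is unit, so Q = 0.
The clause (~T) is unit, so T = 0.
The clause (~R) is unit, so R = 0.
But (R) is also a unit clause — contradiction.
Neither S = 1 nor S = 0 works.

UNSATISFIABLE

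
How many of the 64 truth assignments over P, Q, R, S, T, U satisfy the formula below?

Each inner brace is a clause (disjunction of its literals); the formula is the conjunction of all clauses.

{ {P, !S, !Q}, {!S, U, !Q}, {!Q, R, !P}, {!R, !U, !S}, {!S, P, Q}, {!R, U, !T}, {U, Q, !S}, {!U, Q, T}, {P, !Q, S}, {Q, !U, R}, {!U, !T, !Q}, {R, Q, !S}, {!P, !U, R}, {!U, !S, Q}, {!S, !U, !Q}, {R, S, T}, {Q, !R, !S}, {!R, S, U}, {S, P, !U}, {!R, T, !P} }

There are 2^6 = 64 truth assignments over (P, Q, R, S, T, U).
Split on P. With P = true, the clauses containing P are satisfied and !P drops from the rest; 2 of the 2^5 = 32 assignments to the other variables satisfy what remains.
With P = false, by the same count on the reduced clause set, 1 assignment works.
(One model: P=F, Q=F, R=F, S=F, T=T, U=F.)
Total: 2 + 1 = 3.

3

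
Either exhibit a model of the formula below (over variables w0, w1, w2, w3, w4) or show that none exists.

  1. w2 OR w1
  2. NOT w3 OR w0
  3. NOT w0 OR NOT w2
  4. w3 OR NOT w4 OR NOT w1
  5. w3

From the singleton clause (w3), w3 = true.
From the singleton clause (w0), w0 = true.
From the singleton clause (NOT w2), w2 = false.
From the singleton clause (w1), w1 = true.
Every clause is now satisfied; w4 is unconstrained.

w0: true; w1: true; w2: false; w3: true; w4: true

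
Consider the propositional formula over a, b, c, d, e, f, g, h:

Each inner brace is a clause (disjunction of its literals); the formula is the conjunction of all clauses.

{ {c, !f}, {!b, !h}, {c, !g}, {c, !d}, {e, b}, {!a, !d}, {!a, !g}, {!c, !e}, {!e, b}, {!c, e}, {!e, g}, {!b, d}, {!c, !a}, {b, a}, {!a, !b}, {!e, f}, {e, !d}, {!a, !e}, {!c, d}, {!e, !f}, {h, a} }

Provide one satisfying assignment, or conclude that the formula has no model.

UNSATISFIABLE

Branch on c: set c = true.
(!e) alone gives e = false.
Now (e) is unsatisfied and unit — conflict.
Undo c and try c = false.
(!f) alone gives f = false.
(!g) alone gives g = false.
(!d) alone gives d = false.
(!e) alone gives e = false.
(b) alone gives b = true.
Now (!b) is unsatisfied and unit — conflict.
Neither c = true nor c = false works.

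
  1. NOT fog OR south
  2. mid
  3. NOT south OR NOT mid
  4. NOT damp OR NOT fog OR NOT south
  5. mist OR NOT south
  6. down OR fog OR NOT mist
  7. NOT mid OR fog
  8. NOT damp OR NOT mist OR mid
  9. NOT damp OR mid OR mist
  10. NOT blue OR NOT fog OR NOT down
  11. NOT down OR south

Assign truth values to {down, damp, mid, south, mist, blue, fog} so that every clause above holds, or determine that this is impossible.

The clause (mid) is unit, so mid = true.
The clause (NOT south) is unit, so south = false.
The clause (NOT fog) is unit, so fog = false.
That conflicts with the unit clause (fog).

UNSATISFIABLE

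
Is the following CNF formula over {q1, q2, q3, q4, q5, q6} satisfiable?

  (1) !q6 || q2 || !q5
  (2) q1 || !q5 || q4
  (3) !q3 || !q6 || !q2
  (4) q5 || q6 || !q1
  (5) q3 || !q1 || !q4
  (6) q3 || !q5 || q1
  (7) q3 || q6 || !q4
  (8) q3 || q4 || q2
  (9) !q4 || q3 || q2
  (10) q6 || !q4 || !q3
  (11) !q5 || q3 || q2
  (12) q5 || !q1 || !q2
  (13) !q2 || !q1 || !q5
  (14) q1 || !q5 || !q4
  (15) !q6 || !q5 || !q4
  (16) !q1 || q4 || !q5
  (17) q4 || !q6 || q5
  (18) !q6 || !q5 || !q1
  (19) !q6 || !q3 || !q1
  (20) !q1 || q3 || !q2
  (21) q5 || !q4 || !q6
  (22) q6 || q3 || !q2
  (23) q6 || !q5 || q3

Yes

Branch on q6: set q6 = false.
Branch on q5: set q5 = false.
(!q1) alone gives q1 = false.
Branch on q3: set q3 = true.
(!q4) alone gives q4 = false.
No clause remains; q2 is free.
A satisfying assignment: q1 ↦ false,  q2 ↦ true,  q3 ↦ true,  q4 ↦ false,  q5 ↦ false,  q6 ↦ false.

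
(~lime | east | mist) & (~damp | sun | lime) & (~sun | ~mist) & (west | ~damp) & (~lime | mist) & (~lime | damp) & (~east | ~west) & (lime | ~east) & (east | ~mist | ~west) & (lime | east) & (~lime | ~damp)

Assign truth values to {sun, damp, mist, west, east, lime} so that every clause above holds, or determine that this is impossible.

UNSATISFIABLE

Case sun = 0:
Case damp = 0:
(~lime) alone gives lime = 0.
(~east) alone gives east = 0.
Now (east) is unsatisfied and unit — conflict.
Backtrack on damp: now try damp = 1.
(lime) alone gives lime = 1.
Now (~lime) is unsatisfied and unit — conflict.
Either choice for damp ends in contradiction.
Backtrack on sun: now try sun = 1.
(~mist) alone gives mist = 0.
(~lime) alone gives lime = 0.
(~east) alone gives east = 0.
Now (east) is unsatisfied and unit — conflict.
Either choice for sun ends in contradiction.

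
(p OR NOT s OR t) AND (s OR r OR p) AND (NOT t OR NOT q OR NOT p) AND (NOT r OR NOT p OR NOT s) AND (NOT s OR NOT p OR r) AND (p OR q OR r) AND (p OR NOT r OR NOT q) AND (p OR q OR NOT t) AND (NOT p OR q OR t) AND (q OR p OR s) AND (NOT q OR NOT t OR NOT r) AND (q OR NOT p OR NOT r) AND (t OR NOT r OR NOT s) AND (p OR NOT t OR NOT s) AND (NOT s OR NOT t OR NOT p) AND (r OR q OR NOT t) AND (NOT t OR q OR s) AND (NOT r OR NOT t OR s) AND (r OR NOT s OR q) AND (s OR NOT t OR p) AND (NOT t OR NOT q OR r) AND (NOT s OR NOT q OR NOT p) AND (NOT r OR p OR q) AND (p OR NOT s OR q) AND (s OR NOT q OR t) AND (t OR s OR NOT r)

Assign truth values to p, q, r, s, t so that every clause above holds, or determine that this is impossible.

UNSATISFIABLE

Case p = true:
Case t = false:
From the singleton clause (q), q = true.
From the singleton clause (NOT s), s = false.
But (s) is also a unit clause — contradiction.
That branch fails; take t = true instead.
From the singleton clause (NOT q), q = false.
From the singleton clause (NOT r), r = false.
But (r) is also a unit clause — contradiction.
Either choice for t ends in contradiction.
That branch fails; take p = false instead.
Case s = false:
From the singleton clause (r), r = true.
From the singleton clause (NOT q), q = false.
But (q) is also a unit clause — contradiction.
That branch fails; take s = true instead.
From the singleton clause (t), t = true.
But (NOT t) is also a unit clause — contradiction.
Either choice for s ends in contradiction.
Either choice for p ends in contradiction.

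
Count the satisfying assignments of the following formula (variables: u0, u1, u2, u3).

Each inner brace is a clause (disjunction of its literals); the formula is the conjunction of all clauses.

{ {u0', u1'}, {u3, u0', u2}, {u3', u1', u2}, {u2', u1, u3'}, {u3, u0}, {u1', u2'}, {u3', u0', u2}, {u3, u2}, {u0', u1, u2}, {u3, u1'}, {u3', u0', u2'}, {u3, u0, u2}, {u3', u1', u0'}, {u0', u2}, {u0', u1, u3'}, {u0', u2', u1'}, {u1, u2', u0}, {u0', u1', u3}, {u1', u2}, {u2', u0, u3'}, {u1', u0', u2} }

2

There are 2^4 = 16 truth assignments over (u0, u1, u2, u3).
Check each against the 21 clauses (columns in the order u0, u1, u2, u3):
  F F F F  ✗ fails (u3 + u0)
  F F F T  ✓ satisfies all
  F F T F  ✗ fails (u3 + u0)
  F F T T  ✗ fails (u2' + u1 + u3')
  F T F F  ✗ fails (u3 + u0)
  F T F T  ✗ fails (u3' + u1' + u2)
  F T T F  ✗ fails (u3 + u0)
  F T T T  ✗ fails (u1' + u2')
  T F F F  ✗ fails (u3 + u0' + u2)
  T F F T  ✗ fails (u3' + u0' + u2)
  T F T F  ✓ satisfies all
  T F T T  ✗ fails (u2' + u1 + u3')
  T T F F  ✗ fails (u0' + u1')
  T T F T  ✗ fails (u0' + u1')
  T T T F  ✗ fails (u0' + u1')
  T T T T  ✗ fails (u0' + u1')
2 of the 16 rows are models.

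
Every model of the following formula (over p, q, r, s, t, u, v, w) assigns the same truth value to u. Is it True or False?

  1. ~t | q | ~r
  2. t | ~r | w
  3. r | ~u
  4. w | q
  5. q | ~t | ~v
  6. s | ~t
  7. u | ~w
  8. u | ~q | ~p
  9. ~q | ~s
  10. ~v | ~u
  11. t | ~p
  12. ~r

Suppose u = 1.
The clause (r) is unit, so r = 1.
That conflicts with the unit clause (~r).
So every satisfying assignment has u = False.

False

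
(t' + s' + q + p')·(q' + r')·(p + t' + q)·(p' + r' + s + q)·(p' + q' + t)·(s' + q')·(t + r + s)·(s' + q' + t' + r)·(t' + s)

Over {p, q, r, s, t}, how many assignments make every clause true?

There are 2^5 = 32 truth assignments over (p, q, r, s, t).
Split on q. With q = 1, the clauses containing q are satisfied and q' drops from the rest; 0 of the 2^4 = 16 assignments to the other variables satisfy what remains.
With q = 0, by the same count on the reduced clause set, 5 assignments work.
Total: 0 + 5 = 5.

5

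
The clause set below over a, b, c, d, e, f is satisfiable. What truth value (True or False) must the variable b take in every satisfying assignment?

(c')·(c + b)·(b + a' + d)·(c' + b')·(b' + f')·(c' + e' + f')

True

Suppose b = 0.
From the singleton clause (c'), c = 0.
That conflicts with the unit clause (c).
So every satisfying assignment has b = True.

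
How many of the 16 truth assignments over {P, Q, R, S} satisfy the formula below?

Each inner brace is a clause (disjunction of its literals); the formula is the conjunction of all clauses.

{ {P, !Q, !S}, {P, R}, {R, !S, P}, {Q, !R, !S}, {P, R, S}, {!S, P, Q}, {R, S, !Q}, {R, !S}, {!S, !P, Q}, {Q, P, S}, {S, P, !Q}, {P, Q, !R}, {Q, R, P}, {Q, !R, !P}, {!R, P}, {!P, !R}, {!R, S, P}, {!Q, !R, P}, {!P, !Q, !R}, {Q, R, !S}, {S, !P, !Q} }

1

There are 2^4 = 16 truth assignments over (P, Q, R, S).
Split on R. With R = true, the clauses containing R are satisfied and !R drops from the rest; 0 of the 2^3 = 8 assignments to the other variables satisfy what remains.
With R = false, by the same count on the reduced clause set, 1 assignment works.
(One model: P=T, Q=F, R=F, S=F.)
Total: 0 + 1 = 1.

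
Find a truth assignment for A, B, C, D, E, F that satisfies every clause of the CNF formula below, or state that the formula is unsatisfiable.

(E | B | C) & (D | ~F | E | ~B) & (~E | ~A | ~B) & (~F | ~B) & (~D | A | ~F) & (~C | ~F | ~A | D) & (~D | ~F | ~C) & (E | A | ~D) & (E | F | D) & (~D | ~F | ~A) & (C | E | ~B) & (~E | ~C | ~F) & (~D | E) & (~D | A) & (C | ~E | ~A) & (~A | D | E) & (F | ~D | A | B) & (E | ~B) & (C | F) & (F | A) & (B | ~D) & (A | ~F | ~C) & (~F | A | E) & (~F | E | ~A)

Case F = 0:
(C) alone gives C = 1.
(A) alone gives A = 1.
Case E = 1:
(~B) alone gives B = 0.
(~D) alone gives D = 0.
Every clause now holds.

A: 1, B: 0, C: 1, D: 0, E: 1, F: 0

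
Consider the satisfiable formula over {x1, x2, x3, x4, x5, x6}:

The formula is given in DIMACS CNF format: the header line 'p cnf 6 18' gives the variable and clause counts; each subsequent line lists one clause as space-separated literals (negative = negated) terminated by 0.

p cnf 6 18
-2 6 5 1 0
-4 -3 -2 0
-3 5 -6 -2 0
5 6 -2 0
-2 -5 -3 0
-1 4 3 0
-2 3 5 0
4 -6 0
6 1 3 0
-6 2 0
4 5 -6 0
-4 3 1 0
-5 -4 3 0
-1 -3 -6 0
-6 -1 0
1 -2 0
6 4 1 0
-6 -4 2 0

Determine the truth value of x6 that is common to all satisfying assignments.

Suppose x6 = True.
(x4) alone gives x4 = True.
(x2) alone gives x2 = True.
(¬x3) alone gives x3 = False.
(x5) alone gives x5 = True.
But (¬x5) is also a unit clause — contradiction.
So every satisfying assignment has x6 = False.

False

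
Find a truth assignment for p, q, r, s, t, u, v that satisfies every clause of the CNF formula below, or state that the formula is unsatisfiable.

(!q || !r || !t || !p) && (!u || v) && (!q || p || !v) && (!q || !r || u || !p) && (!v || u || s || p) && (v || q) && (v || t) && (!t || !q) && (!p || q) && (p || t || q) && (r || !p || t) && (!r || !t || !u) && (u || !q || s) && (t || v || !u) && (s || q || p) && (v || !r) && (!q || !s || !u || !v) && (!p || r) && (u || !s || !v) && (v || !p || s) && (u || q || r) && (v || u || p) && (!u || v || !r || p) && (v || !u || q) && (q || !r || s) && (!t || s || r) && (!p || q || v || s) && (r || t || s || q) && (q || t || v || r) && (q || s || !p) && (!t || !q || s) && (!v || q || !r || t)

p=true; q=true; r=true; s=false; t=false; u=true; v=true

Branch on u: set u = true.
From the singleton clause (v), v = true.
Branch on q: set q = true.
From the singleton clause (p), p = true.
From the singleton clause (!t), t = false.
From the singleton clause (r), r = true.
From the singleton clause (!s), s = false.
Every clause now holds.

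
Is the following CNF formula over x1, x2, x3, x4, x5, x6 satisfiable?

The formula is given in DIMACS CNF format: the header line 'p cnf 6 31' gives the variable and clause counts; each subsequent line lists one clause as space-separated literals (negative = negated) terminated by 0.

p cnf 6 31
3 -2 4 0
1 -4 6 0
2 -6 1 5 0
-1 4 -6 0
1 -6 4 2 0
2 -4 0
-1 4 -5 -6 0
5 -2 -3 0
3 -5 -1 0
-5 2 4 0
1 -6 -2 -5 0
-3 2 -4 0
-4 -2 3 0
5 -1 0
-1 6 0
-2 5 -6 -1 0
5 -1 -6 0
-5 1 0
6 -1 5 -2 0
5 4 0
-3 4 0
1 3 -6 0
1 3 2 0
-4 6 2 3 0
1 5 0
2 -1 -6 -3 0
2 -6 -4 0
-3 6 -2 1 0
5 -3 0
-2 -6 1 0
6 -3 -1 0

Yes, satisfiable

Try x2 = True.
Try x3 = True.
(x5) alone gives x5 = True.
(x1) alone gives x1 = True.
(x6) alone gives x6 = True.
(x4) alone gives x4 = True.
Every clause now holds.
A satisfying assignment: x1 ↦ True,  x2 ↦ True,  x3 ↦ True,  x4 ↦ True,  x5 ↦ True,  x6 ↦ True.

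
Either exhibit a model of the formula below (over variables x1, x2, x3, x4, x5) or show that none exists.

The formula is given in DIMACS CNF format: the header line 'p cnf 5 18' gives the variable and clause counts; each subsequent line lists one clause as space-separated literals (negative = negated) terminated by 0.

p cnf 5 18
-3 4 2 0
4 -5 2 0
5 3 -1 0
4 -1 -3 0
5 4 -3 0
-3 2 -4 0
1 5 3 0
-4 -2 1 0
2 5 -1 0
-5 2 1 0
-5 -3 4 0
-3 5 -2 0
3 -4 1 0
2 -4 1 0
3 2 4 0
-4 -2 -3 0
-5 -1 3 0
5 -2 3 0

x1 ↦ False,  x2 ↦ True,  x3 ↦ False,  x4 ↦ False,  x5 ↦ True

Case x3 = False:
Case x5 = True:
The clause (¬x1) is unit, so x1 = False.
The clause (x2) is unit, so x2 = True.
The clause (¬x4) is unit, so x4 = False.
All clauses are satisfied.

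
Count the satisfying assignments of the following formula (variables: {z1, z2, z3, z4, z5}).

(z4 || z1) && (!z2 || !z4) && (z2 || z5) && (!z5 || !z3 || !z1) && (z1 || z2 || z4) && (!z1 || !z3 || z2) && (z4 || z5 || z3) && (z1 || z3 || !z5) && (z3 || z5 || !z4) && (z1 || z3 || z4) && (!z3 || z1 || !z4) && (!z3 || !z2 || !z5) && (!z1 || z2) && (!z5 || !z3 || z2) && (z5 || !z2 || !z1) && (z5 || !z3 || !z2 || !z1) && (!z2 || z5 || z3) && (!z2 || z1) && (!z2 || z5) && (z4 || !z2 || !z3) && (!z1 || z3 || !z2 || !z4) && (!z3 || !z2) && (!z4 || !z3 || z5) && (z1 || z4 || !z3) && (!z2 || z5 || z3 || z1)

There are 2^5 = 32 truth assignments over (z1, z2, z3, z4, z5).
Split on z1. With z1 = true, the clauses containing z1 are satisfied and !z1 drops from the rest; 1 of the 2^4 = 16 assignments to the other variables satisfy what remains.
With z1 = false, by the same count on the reduced clause set, 0 assignments work.
Total: 1 + 0 = 1.

1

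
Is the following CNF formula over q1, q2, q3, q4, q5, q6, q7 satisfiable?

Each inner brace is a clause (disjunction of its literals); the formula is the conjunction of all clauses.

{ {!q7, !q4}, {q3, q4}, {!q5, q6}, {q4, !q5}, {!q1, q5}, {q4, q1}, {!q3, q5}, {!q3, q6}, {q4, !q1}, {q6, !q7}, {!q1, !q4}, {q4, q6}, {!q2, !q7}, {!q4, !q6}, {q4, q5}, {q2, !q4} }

Try q7 = false.
Try q3 = false.
Unit clause (q4) forces q4 = true.
Unit clause (!q1) forces q1 = false.
Unit clause (!q6) forces q6 = false.
Unit clause (!q5) forces q5 = false.
Unit clause (q2) forces q2 = true.
This assignment satisfies each clause.
A satisfying assignment: q1: false,  q2: true,  q3: false,  q4: true,  q5: false,  q6: false,  q7: false.

Yes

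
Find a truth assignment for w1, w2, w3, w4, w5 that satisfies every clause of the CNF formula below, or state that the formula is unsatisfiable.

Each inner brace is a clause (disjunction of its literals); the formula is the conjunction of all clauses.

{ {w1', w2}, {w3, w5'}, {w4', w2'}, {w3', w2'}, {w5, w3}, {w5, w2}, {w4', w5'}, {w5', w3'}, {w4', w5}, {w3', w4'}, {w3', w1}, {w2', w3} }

UNSATISFIABLE

Suppose w1 = 0.
(w3') alone gives w3 = 0.
(w5') alone gives w5 = 0.
But (w5) is also a unit clause — contradiction.
Backtrack on w1: now try w1 = 1.
(w2) alone gives w2 = 1.
(w4') alone gives w4 = 0.
(w3') alone gives w3 = 0.
But (w3) is also a unit clause — contradiction.
Either choice for w1 ends in contradiction.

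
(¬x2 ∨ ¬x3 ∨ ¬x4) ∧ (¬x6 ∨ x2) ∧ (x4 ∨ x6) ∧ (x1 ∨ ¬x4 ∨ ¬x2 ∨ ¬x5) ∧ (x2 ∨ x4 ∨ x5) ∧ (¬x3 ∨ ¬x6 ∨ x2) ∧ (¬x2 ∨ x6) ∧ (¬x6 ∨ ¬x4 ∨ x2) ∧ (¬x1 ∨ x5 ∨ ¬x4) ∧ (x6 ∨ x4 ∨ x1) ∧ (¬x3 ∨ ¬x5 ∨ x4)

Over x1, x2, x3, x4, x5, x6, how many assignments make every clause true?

There are 2^6 = 64 truth assignments over (x1, x2, x3, x4, x5, x6).
Split on x1. With x1 = True, the clauses containing x1 are satisfied and ¬x1 drops from the rest; 6 of the 2^5 = 32 assignments to the other variables satisfy what remains.
With x1 = False, by the same count on the reduced clause set, 8 assignments work.
(One model: x1=F, x2=F, x3=F, x4=T, x5=F, x6=F.)
Total: 6 + 8 = 14.

14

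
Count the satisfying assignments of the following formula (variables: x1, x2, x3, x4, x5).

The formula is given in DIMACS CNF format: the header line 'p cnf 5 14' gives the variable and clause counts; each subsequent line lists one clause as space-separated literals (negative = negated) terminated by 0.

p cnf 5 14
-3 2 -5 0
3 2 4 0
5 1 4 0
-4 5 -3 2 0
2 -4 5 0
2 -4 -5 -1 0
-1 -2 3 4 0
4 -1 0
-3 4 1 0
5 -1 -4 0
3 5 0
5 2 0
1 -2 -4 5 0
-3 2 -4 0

There are 2^5 = 32 truth assignments over (x1, x2, x3, x4, x5).
Split on x4. With x4 = True, the clauses containing x4 are satisfied and ¬x4 drops from the rest; 5 of the 2^4 = 16 assignments to the other variables satisfy what remains.
With x4 = False, by the same count on the reduced clause set, 1 assignment works.
Total: 5 + 1 = 6.

6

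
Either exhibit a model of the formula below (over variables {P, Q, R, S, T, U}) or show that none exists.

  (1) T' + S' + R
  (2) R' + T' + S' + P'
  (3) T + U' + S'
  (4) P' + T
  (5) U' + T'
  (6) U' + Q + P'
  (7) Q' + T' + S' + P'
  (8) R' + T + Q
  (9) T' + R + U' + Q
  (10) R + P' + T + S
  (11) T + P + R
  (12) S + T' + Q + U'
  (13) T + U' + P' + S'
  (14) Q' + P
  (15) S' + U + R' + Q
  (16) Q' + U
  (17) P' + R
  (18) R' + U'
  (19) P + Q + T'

P: 1; Q: 0; R: 1; S: 0; T: 1; U: 0

Try P = 1.
(T) alone gives T = 1.
(U') alone gives U = 0.
(Q') alone gives Q = 0.
(R) alone gives R = 1.
(S') alone gives S = 0.
All clauses are satisfied.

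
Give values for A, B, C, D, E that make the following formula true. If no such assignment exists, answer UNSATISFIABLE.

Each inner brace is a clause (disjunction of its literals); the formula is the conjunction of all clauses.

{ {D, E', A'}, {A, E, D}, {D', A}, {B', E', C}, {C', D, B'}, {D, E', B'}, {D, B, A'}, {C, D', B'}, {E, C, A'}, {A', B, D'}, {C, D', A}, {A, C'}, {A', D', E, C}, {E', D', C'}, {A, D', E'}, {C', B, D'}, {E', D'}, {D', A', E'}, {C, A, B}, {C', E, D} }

Suppose D = 1.
From the singleton clause (A), A = 1.
From the singleton clause (B), B = 1.
From the singleton clause (C), C = 1.
From the singleton clause (E'), E = 0.
Every clause now holds.

A ↦ 1; B ↦ 1; C ↦ 1; D ↦ 1; E ↦ 0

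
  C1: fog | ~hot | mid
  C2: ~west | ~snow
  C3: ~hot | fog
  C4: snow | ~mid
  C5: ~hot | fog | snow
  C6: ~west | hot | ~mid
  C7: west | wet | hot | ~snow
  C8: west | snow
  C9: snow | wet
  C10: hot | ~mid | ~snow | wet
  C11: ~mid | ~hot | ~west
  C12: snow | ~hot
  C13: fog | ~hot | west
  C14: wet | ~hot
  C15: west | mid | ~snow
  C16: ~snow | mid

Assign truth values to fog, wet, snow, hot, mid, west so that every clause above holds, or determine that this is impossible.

Branch on west: set west = 1.
From the singleton clause (~snow), snow = 0.
From the singleton clause (~mid), mid = 0.
From the singleton clause (wet), wet = 1.
From the singleton clause (~hot), hot = 0.
No clause remains; fog is free.

fog ↦ 0, wet ↦ 1, snow ↦ 0, hot ↦ 0, mid ↦ 0, west ↦ 1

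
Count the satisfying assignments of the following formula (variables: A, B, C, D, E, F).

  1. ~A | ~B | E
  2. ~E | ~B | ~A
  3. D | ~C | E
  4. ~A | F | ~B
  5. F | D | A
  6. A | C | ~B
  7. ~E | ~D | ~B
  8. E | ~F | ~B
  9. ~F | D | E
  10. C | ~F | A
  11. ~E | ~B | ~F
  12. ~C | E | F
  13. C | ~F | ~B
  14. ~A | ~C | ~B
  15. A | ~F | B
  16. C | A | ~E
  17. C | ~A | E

There are 2^6 = 64 truth assignments over (A, B, C, D, E, F).
Split on D. With D = 1, the clauses containing D are satisfied and ~D drops from the rest; 7 of the 2^5 = 32 assignments to the other variables satisfy what remains.
With D = 0, by the same count on the reduced clause set, 4 assignments work.
Total: 7 + 4 = 11.

11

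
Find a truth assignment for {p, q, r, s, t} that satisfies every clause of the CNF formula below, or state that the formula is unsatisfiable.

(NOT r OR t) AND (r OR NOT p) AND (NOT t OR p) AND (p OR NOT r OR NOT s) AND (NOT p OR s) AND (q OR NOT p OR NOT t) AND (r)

p ↦ true, q ↦ true, r ↦ true, s ↦ true, t ↦ true

From the singleton clause (r), r = true.
From the singleton clause (t), t = true.
From the singleton clause (p), p = true.
From the singleton clause (s), s = true.
From the singleton clause (q), q = true.
Every clause now holds.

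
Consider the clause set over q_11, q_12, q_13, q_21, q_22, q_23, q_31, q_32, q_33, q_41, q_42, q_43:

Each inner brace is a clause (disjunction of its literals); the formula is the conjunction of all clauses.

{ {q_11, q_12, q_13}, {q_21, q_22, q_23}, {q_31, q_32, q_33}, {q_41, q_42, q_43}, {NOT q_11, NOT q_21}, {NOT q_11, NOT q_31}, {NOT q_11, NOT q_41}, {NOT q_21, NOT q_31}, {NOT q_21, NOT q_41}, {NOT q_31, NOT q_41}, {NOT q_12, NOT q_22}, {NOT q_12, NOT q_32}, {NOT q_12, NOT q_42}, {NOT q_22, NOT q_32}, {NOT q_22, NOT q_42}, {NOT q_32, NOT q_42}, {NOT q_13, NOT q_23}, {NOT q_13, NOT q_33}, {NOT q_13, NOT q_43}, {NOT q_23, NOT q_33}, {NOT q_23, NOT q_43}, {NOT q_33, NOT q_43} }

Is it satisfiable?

Suppose q_11 = false.
Suppose q_12 = true.
The clause (NOT q_22) is unit, so q_22 = false.
The clause (NOT q_32) is unit, so q_32 = false.
The clause (NOT q_42) is unit, so q_42 = false.
Suppose q_21 = true.
The clause (NOT q_31) is unit, so q_31 = false.
The clause (q_33) is unit, so q_33 = true.
The clause (NOT q_41) is unit, so q_41 = false.
The clause (q_43) is unit, so q_43 = true.
Now (NOT q_43) is unsatisfied and unit — conflict.
That branch fails; take q_21 = false instead.
The clause (q_23) is unit, so q_23 = true.
The clause (NOT q_13) is unit, so q_13 = false.
The clause (NOT q_33) is unit, so q_33 = false.
The clause (q_31) is unit, so q_31 = true.
The clause (NOT q_41) is unit, so q_41 = false.
The clause (q_43) is unit, so q_43 = true.
Now (NOT q_43) is unsatisfied and unit — conflict.
Neither q_21 = true nor q_21 = false works.
That branch fails; take q_12 = false instead.
The clause (q_13) is unit, so q_13 = true.
The clause (NOT q_23) is unit, so q_23 = false.
The clause (NOT q_33) is unit, so q_33 = false.
The clause (NOT q_43) is unit, so q_43 = false.
Suppose q_21 = true.
The clause (NOT q_31) is unit, so q_31 = false.
The clause (q_32) is unit, so q_32 = true.
The clause (NOT q_41) is unit, so q_41 = false.
The clause (q_42) is unit, so q_42 = true.
Now (NOT q_42) is unsatisfied and unit — conflict.
That branch fails; take q_21 = false instead.
The clause (q_22) is unit, so q_22 = true.
The clause (NOT q_32) is unit, so q_32 = false.
The clause (q_31) is unit, so q_31 = true.
The clause (NOT q_41) is unit, so q_41 = false.
The clause (q_42) is unit, so q_42 = true.
Now (NOT q_42) is unsatisfied and unit — conflict.
Neither q_21 = true nor q_21 = false works.
Neither q_12 = true nor q_12 = false works.
That branch fails; take q_11 = true instead.
The clause (NOT q_21) is unit, so q_21 = false.
The clause (NOT q_31) is unit, so q_31 = false.
The clause (NOT q_41) is unit, so q_41 = false.
Suppose q_22 = true.
The clause (NOT q_12) is unit, so q_12 = false.
The clause (NOT q_32) is unit, so q_32 = false.
The clause (q_33) is unit, so q_33 = true.
The clause (NOT q_42) is unit, so q_42 = false.
The clause (q_43) is unit, so q_43 = true.
Now (NOT q_43) is unsatisfied and unit — conflict.
That branch fails; take q_22 = false instead.
The clause (q_23) is unit, so q_23 = true.
The clause (NOT q_13) is unit, so q_13 = false.
The clause (NOT q_33) is unit, so q_33 = false.
The clause (q_32) is unit, so q_32 = true.
The clause (NOT q_12) is unit, so q_12 = false.
The clause (NOT q_42) is unit, so q_42 = false.
The clause (q_43) is unit, so q_43 = true.
Now (NOT q_43) is unsatisfied and unit — conflict.
Neither q_22 = true nor q_22 = false works.
Neither q_11 = true nor q_11 = false works.
No assignment satisfies every clause.

No, unsatisfiable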